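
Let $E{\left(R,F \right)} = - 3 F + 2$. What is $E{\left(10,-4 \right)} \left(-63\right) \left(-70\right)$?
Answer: $61740$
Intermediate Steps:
$E{\left(R,F \right)} = 2 - 3 F$
$E{\left(10,-4 \right)} \left(-63\right) \left(-70\right) = \left(2 - -12\right) \left(-63\right) \left(-70\right) = \left(2 + 12\right) \left(-63\right) \left(-70\right) = 14 \left(-63\right) \left(-70\right) = \left(-882\right) \left(-70\right) = 61740$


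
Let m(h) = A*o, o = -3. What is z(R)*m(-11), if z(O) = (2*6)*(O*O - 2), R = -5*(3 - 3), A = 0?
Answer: 0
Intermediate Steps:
R = 0 (R = -5*0 = 0)
m(h) = 0 (m(h) = 0*(-3) = 0)
z(O) = -24 + 12*O² (z(O) = 12*(O² - 2) = 12*(-2 + O²) = -24 + 12*O²)
z(R)*m(-11) = (-24 + 12*0²)*0 = (-24 + 12*0)*0 = (-24 + 0)*0 = -24*0 = 0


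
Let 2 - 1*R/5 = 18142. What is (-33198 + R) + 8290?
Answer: -115608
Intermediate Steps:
R = -90700 (R = 10 - 5*18142 = 10 - 90710 = -90700)
(-33198 + R) + 8290 = (-33198 - 90700) + 8290 = -123898 + 8290 = -115608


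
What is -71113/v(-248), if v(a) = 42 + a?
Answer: 71113/206 ≈ 345.21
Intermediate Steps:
-71113/v(-248) = -71113/(42 - 248) = -71113/(-206) = -71113*(-1/206) = 71113/206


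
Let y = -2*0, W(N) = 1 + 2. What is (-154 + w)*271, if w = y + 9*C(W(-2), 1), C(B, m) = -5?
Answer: -53929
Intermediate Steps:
W(N) = 3
y = 0
w = -45 (w = 0 + 9*(-5) = 0 - 45 = -45)
(-154 + w)*271 = (-154 - 45)*271 = -199*271 = -53929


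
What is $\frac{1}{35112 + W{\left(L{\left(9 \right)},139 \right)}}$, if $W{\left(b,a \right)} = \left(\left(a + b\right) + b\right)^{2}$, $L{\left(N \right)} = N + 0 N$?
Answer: $\frac{1}{59761} \approx 1.6733 \cdot 10^{-5}$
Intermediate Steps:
$L{\left(N \right)} = N$ ($L{\left(N \right)} = N + 0 = N$)
$W{\left(b,a \right)} = \left(a + 2 b\right)^{2}$
$\frac{1}{35112 + W{\left(L{\left(9 \right)},139 \right)}} = \frac{1}{35112 + \left(139 + 2 \cdot 9\right)^{2}} = \frac{1}{35112 + \left(139 + 18\right)^{2}} = \frac{1}{35112 + 157^{2}} = \frac{1}{35112 + 24649} = \frac{1}{59761}$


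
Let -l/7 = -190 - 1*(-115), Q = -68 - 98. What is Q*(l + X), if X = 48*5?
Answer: -126990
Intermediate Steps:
Q = -166
l = 525 (l = -7*(-190 - 1*(-115)) = -7*(-190 + 115) = -7*(-75) = 525)
X = 240
Q*(l + X) = -166*(525 + 240) = -166*765 = -126990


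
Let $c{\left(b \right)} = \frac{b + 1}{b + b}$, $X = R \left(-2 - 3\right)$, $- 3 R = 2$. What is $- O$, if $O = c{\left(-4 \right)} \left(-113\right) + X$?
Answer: $\frac{937}{24} \approx 39.042$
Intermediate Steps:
$R = - \frac{2}{3}$ ($R = \left(- \frac{1}{3}\right) 2 = - \frac{2}{3} \approx -0.66667$)
$X = \frac{10}{3}$ ($X = - \frac{2 \left(-2 - 3\right)}{3} = \left(- \frac{2}{3}\right) \left(-5\right) = \frac{10}{3} \approx 3.3333$)
$c{\left(b \right)} = \frac{1 + b}{2 b}$
$O = - \frac{937}{24}$ ($O = \frac{1 - 4}{2 \left(-4\right)} \left(-113\right) + \frac{10}{3} = \frac{1}{2} \left(- \frac{1}{4}\right) \left(-3\right) \left(-113\right) + \frac{10}{3} = \frac{3}{8} \left(-113\right) + \frac{10}{3} = - \frac{339}{8} + \frac{10}{3} = - \frac{937}{24} \approx -39.042$)
$- O = \left(-1\right) \left(- \frac{937}{24}\right) = \frac{937}{24}$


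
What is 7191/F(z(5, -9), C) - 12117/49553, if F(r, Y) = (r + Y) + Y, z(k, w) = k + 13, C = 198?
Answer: 5576495/325634 ≈ 17.125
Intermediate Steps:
z(k, w) = 13 + k
F(r, Y) = r + 2*Y (F(r, Y) = (Y + r) + Y = r + 2*Y)
7191/F(z(5, -9), C) - 12117/49553 = 7191/((13 + 5) + 2*198) - 12117/49553 = 7191/(18 + 396) - 12117*1/49553 = 7191/414 - 1731/7079 = 7191*(1/414) - 1731/7079 = 799/46 - 1731/7079 = 5576495/325634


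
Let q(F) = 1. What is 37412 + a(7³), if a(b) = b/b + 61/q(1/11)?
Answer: 37474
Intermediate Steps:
a(b) = 62 (a(b) = b/b + 61/1 = 1 + 61*1 = 1 + 61 = 62)
37412 + a(7³) = 37412 + 62 = 37474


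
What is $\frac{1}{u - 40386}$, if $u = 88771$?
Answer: $\frac{1}{48385} \approx 2.0668 \cdot 10^{-5}$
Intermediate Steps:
$\frac{1}{u - 40386} = \frac{1}{88771 - 40386} = \frac{1}{48385}$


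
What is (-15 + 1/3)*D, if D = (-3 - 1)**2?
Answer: -704/3 ≈ -234.67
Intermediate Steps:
D = 16 (D = (-4)**2 = 16)
(-15 + 1/3)*D = (-15 + 1/3)*16 = -44/3*16 = -704/3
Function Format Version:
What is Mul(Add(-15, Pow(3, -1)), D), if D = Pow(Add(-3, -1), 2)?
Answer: Rational(-704, 3) ≈ -234.67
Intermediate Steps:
D = 16 (D = Pow(-4, 2) = 16)
Mul(Add(-15, Pow(3, -1)), D) = Mul(Add(-15, Pow(3, -1)), 16) = Mul(Add(-15, Rational(1, 3)), 16) = Mul(Rational(-44, 3), 16) = Rational(-704, 3)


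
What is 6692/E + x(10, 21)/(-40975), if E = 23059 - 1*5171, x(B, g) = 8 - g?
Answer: 68609311/183240200 ≈ 0.37442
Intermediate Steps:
E = 17888 (E = 23059 - 5171 = 17888)
6692/E + x(10, 21)/(-40975) = 6692/17888 + (8 - 1*21)/(-40975) = 6692*(1/17888) + (8 - 21)*(-1/40975) = 1673/4472 - 13*(-1/40975) = 1673/4472 + 13/40975 = 68609311/183240200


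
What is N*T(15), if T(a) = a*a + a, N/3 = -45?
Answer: -32400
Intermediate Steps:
N = -135 (N = 3*(-45) = -135)
T(a) = a + a² (T(a) = a² + a = a + a²)
N*T(15) = -2025*(1 + 15) = -2025*16 = -135*240 = -32400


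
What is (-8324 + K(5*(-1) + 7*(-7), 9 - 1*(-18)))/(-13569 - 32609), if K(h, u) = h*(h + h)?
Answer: 1246/23089 ≈ 0.053965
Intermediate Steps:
K(h, u) = 2*h**2 (K(h, u) = h*(2*h) = 2*h**2)
(-8324 + K(5*(-1) + 7*(-7), 9 - 1*(-18)))/(-13569 - 32609) = (-8324 + 2*(5*(-1) + 7*(-7))**2)/(-13569 - 32609) = (-8324 + 2*(-5 - 49)**2)/(-46178) = (-8324 + 2*(-54)**2)*(-1/46178) = (-8324 + 2*2916)*(-1/46178) = (-8324 + 5832)*(-1/46178) = -2492*(-1/46178) = 1246/23089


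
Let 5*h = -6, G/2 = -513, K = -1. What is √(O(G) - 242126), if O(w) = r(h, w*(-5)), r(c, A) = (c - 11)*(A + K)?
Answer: I*√7617495/5 ≈ 552.0*I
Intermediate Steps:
G = -1026 (G = 2*(-513) = -1026)
h = -6/5 (h = (⅕)*(-6) = -6/5 ≈ -1.2000)
r(c, A) = (-1 + A)*(-11 + c) (r(c, A) = (c - 11)*(A - 1) = (-11 + c)*(-1 + A) = (-1 + A)*(-11 + c))
O(w) = 61/5 + 61*w (O(w) = 11 - 1*(-6/5) - 11*w*(-5) + (w*(-5))*(-6/5) = 11 + 6/5 - (-55)*w - 5*w*(-6/5) = 11 + 6/5 + 55*w + 6*w = 61/5 + 61*w)
√(O(G) - 242126) = √((61/5 + 61*(-1026)) - 242126) = √((61/5 - 62586) - 242126) = √(-312869/5 - 242126) = √(-1523499/5) = I*√7617495/5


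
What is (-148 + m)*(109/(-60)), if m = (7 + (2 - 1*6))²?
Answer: 15151/60 ≈ 252.52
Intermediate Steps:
m = 9 (m = (7 + (2 - 6))² = (7 - 4)² = 3² = 9)
(-148 + m)*(109/(-60)) = (-148 + 9)*(109/(-60)) = -15151*(-1)/60 = -139*(-109/60) = 15151/60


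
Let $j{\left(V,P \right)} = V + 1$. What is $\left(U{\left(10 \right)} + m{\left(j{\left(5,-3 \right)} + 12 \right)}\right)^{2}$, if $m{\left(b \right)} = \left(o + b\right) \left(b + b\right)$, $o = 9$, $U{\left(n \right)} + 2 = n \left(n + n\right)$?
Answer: $1368900$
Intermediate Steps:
$U{\left(n \right)} = -2 + 2 n^{2}$ ($U{\left(n \right)} = -2 + n \left(n + n\right) = -2 + n 2 n = -2 + 2 n^{2}$)
$j{\left(V,P \right)} = 1 + V$
$m{\left(b \right)} = 2 b \left(9 + b\right)$ ($m{\left(b \right)} = \left(9 + b\right) \left(b + b\right) = \left(9 + b\right) 2 b = 2 b \left(9 + b\right)$)
$\left(U{\left(10 \right)} + m{\left(j{\left(5,-3 \right)} + 12 \right)}\right)^{2} = \left(\left(-2 + 2 \cdot 10^{2}\right) + 2 \left(\left(1 + 5\right) + 12\right) \left(9 + \left(\left(1 + 5\right) + 12\right)\right)\right)^{2} = \left(\left(-2 + 2 \cdot 100\right) + 2 \left(6 + 12\right) \left(9 + \left(6 + 12\right)\right)\right)^{2} = \left(\left(-2 + 200\right) + 2 \cdot 18 \left(9 + 18\right)\right)^{2} = \left(198 + 2 \cdot 18 \cdot 27\right)^{2} = \left(198 + 972\right)^{2} = 1170^{2} = 1368900$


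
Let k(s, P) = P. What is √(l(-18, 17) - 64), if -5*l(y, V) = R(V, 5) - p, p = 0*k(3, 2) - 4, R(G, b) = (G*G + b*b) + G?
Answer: I*√131 ≈ 11.446*I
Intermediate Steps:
R(G, b) = G + G² + b² (R(G, b) = (G² + b²) + G = G + G² + b²)
p = -4 (p = 0*2 - 4 = 0 - 4 = -4)
l(y, V) = -29/5 - V/5 - V²/5 (l(y, V) = -((V + V² + 5²) - 1*(-4))/5 = -((V + V² + 25) + 4)/5 = -((25 + V + V²) + 4)/5 = -(29 + V + V²)/5 = -29/5 - V/5 - V²/5)
√(l(-18, 17) - 64) = √((-29/5 - ⅕*17 - ⅕*17²) - 64) = √((-29/5 - 17/5 - ⅕*289) - 64) = √((-29/5 - 17/5 - 289/5) - 64) = √(-67 - 64) = √(-131) = I*√131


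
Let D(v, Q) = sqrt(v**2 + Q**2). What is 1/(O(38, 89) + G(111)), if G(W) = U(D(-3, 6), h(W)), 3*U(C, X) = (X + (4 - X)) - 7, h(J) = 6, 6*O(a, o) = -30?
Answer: -1/6 ≈ -0.16667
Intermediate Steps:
O(a, o) = -5 (O(a, o) = (1/6)*(-30) = -5)
D(v, Q) = sqrt(Q**2 + v**2)
U(C, X) = -1 (U(C, X) = ((X + (4 - X)) - 7)/3 = (4 - 7)/3 = (1/3)*(-3) = -1)
G(W) = -1
1/(O(38, 89) + G(111)) = 1/(-5 - 1) = 1/(-6) = -1/6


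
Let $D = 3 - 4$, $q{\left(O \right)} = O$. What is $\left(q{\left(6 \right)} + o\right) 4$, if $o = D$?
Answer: $20$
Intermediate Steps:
$D = -1$ ($D = 3 - 4 = -1$)
$o = -1$
$\left(q{\left(6 \right)} + o\right) 4 = \left(6 - 1\right) 4 = 5 \cdot 4 = 20$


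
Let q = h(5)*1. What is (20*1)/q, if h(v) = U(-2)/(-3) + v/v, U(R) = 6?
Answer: -20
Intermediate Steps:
h(v) = -1 (h(v) = 6/(-3) + v/v = 6*(-⅓) + 1 = -2 + 1 = -1)
q = -1 (q = -1*1 = -1)
(20*1)/q = (20*1)/(-1) = 20*(-1) = -20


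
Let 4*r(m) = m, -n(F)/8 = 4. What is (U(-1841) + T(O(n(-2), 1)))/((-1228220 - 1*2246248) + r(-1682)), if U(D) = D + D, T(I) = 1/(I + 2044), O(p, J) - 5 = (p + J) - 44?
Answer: 7268267/6859429899 ≈ 0.0010596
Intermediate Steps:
n(F) = -32 (n(F) = -8*4 = -32)
r(m) = m/4
O(p, J) = -39 + J + p (O(p, J) = 5 + ((p + J) - 44) = 5 + ((J + p) - 44) = 5 + (-44 + J + p) = -39 + J + p)
T(I) = 1/(2044 + I)
U(D) = 2*D
(U(-1841) + T(O(n(-2), 1)))/((-1228220 - 1*2246248) + r(-1682)) = (2*(-1841) + 1/(2044 + (-39 + 1 - 32)))/((-1228220 - 1*2246248) + (¼)*(-1682)) = (-3682 + 1/(2044 - 70))/((-1228220 - 2246248) - 841/2) = (-3682 + 1/1974)/(-3474468 - 841/2) = (-3682 + 1/1974)/(-6949777/2) = -7268267/1974*(-2/6949777) = 7268267/6859429899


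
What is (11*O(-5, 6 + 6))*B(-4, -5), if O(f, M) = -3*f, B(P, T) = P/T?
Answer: 132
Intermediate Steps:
(11*O(-5, 6 + 6))*B(-4, -5) = (11*(-3*(-5)))*(-4/(-5)) = (11*15)*(-4*(-1/5)) = 165*(4/5) = 132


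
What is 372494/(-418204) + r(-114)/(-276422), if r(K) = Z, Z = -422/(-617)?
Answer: -15882478120711/17831421254074 ≈ -0.89070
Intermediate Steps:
Z = 422/617 (Z = -422*(-1/617) = 422/617 ≈ 0.68395)
r(K) = 422/617
372494/(-418204) + r(-114)/(-276422) = 372494/(-418204) + (422/617)/(-276422) = 372494*(-1/418204) + (422/617)*(-1/276422) = -186247/209102 - 211/85276187 = -15882478120711/17831421254074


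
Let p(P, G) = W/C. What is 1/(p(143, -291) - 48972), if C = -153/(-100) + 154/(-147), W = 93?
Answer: -1013/49413336 ≈ -2.0501e-5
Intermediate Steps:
C = 1013/2100 (C = -153*(-1/100) + 154*(-1/147) = 153/100 - 22/21 = 1013/2100 ≈ 0.48238)
p(P, G) = 195300/1013 (p(P, G) = 93/(1013/2100) = 93*(2100/1013) = 195300/1013)
1/(p(143, -291) - 48972) = 1/(195300/1013 - 48972) = 1/(-49413336/1013) = -1013/49413336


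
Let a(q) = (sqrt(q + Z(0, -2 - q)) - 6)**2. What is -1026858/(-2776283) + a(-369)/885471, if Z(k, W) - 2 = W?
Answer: 303117642102/819439361431 ≈ 0.36991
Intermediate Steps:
Z(k, W) = 2 + W
a(q) = 36 (a(q) = (sqrt(q + (2 + (-2 - q))) - 6)**2 = (sqrt(q - q) - 6)**2 = (sqrt(0) - 6)**2 = (0 - 6)**2 = (-6)**2 = 36)
-1026858/(-2776283) + a(-369)/885471 = -1026858/(-2776283) + 36/885471 = -1026858*(-1/2776283) + 36*(1/885471) = 1026858/2776283 + 12/295157 = 303117642102/819439361431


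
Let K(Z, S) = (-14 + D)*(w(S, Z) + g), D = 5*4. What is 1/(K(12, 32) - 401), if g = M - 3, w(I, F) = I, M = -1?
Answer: -1/233 ≈ -0.0042918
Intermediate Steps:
D = 20
g = -4 (g = -1 - 3 = -4)
K(Z, S) = -24 + 6*S (K(Z, S) = (-14 + 20)*(S - 4) = 6*(-4 + S) = -24 + 6*S)
1/(K(12, 32) - 401) = 1/((-24 + 6*32) - 401) = 1/((-24 + 192) - 401) = 1/(168 - 401) = 1/(-233) = -1/233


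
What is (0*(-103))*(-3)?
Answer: 0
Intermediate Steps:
(0*(-103))*(-3) = 0*(-3) = 0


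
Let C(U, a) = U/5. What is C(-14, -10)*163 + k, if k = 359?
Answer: -487/5 ≈ -97.400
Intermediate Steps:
C(U, a) = U/5 (C(U, a) = U*(1/5) = U/5)
C(-14, -10)*163 + k = ((1/5)*(-14))*163 + 359 = -14/5*163 + 359 = -2282/5 + 359 = -487/5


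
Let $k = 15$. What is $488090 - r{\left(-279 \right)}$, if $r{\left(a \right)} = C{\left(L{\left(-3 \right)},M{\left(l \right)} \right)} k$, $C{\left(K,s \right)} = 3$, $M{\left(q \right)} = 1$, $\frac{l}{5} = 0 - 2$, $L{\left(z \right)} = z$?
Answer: $488045$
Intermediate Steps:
$l = -10$ ($l = 5 \left(0 - 2\right) = 5 \left(-2\right) = -10$)
$r{\left(a \right)} = 45$ ($r{\left(a \right)} = 3 \cdot 15 = 45$)
$488090 - r{\left(-279 \right)} = 488090 - 45 = 488045$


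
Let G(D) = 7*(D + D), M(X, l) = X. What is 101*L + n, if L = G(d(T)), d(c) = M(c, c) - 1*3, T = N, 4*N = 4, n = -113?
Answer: -2941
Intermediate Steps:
N = 1 (N = (¼)*4 = 1)
T = 1
d(c) = -3 + c (d(c) = c - 1*3 = c - 3 = -3 + c)
G(D) = 14*D (G(D) = 7*(2*D) = 14*D)
L = -28 (L = 14*(-3 + 1) = 14*(-2) = -28)
101*L + n = 101*(-28) - 113 = -2828 - 113 = -2941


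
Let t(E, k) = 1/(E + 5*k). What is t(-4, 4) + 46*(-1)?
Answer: -735/16 ≈ -45.938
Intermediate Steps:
t(-4, 4) + 46*(-1) = 1/(-4 + 5*4) + 46*(-1) = 1/(-4 + 20) - 46 = 1/16 - 46 = -735/16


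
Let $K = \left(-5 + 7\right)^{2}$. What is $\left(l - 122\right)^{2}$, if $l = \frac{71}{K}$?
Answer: $\frac{173889}{16} \approx 10868.0$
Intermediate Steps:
$K = 4$ ($K = 2^{2} = 4$)
$l = \frac{71}{4} \approx 17.75$
$\left(l - 122\right)^{2} = \left(\frac{71}{4} - 122\right)^{2} = \left(- \frac{417}{4}\right)^{2} = \frac{173889}{16}$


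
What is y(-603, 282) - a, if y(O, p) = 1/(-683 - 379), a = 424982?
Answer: -451330885/1062 ≈ -4.2498e+5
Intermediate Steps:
y(O, p) = -1/1062 (y(O, p) = 1/(-1062) = -1/1062)
y(-603, 282) - a = -1/1062 - 1*424982 = -1/1062 - 424982 = -451330885/1062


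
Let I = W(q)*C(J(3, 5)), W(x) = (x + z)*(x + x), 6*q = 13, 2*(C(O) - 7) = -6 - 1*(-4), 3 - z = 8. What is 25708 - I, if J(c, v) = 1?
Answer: 77345/3 ≈ 25782.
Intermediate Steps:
z = -5 (z = 3 - 1*8 = 3 - 8 = -5)
C(O) = 6 (C(O) = 7 + (-6 - 1*(-4))/2 = 7 + (-6 + 4)/2 = 7 + (½)*(-2) = 7 - 1 = 6)
q = 13/6 (q = (⅙)*13 = 13/6 ≈ 2.1667)
W(x) = 2*x*(-5 + x) (W(x) = (x - 5)*(x + x) = (-5 + x)*(2*x) = 2*x*(-5 + x))
I = -221/3 (I = (2*(13/6)*(-5 + 13/6))*6 = (2*(13/6)*(-17/6))*6 = -221/18*6 = -221/3 ≈ -73.667)
25708 - I = 25708 - 1*(-221/3) = 25708 + 221/3 = 77345/3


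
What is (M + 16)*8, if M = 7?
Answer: 184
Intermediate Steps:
(M + 16)*8 = (7 + 16)*8 = 23*8 = 184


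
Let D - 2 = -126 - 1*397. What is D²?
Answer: 271441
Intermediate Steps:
D = -521 (D = 2 + (-126 - 1*397) = 2 + (-126 - 397) = 2 - 523 = -521)
D² = (-521)² = 271441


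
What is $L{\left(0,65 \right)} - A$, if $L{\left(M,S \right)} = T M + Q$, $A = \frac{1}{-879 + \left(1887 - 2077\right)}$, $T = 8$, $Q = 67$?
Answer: $\frac{71624}{1069} \approx 67.001$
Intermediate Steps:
$A = - \frac{1}{1069}$ ($A = \frac{1}{-879 - 190} = \frac{1}{-1069} = - \frac{1}{1069} \approx -0.00093545$)
$L{\left(M,S \right)} = 67 + 8 M$ ($L{\left(M,S \right)} = 8 M + 67 = 67 + 8 M$)
$L{\left(0,65 \right)} - A = \left(67 + 8 \cdot 0\right) - - \frac{1}{1069} = \left(67 + 0\right) + \frac{1}{1069} = 67 + \frac{1}{1069} = \frac{71624}{1069}$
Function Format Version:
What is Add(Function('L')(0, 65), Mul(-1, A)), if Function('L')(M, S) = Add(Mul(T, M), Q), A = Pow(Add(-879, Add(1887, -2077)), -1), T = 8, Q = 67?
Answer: Rational(71624, 1069) ≈ 67.001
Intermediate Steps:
A = Rational(-1, 1069) (A = Pow(Add(-879, -190), -1) = Pow(-1069, -1) = Rational(-1, 1069) ≈ -0.00093545)
Function('L')(M, S) = Add(67, Mul(8, M)) (Function('L')(M, S) = Add(Mul(8, M), 67) = Add(67, Mul(8, M)))
Add(Function('L')(0, 65), Mul(-1, A)) = Add(Add(67, Mul(8, 0)), Mul(-1, Rational(-1, 1069))) = Add(Add(67, 0), Rational(1, 1069)) = Add(67, Rational(1, 1069)) = Rational(71624, 1069)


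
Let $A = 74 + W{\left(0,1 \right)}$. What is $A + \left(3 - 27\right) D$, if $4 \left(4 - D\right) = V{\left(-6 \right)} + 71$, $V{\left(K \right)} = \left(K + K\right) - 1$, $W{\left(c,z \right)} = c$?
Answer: $326$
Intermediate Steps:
$V{\left(K \right)} = -1 + 2 K$ ($V{\left(K \right)} = 2 K - 1 = -1 + 2 K$)
$D = - \frac{21}{2}$ ($D = 4 - \frac{\left(-1 + 2 \left(-6\right)\right) + 71}{4} = 4 - \frac{\left(-1 - 12\right) + 71}{4} = 4 - \frac{-13 + 71}{4} = 4 - \frac{29}{2} = - \frac{21}{2} \approx -10.5$)
$A = 74$ ($A = 74 + 0 = 74$)
$A + \left(3 - 27\right) D = 74 + \left(3 - 27\right) \left(- \frac{21}{2}\right) = 74 - -252 = 74 + 252 = 326$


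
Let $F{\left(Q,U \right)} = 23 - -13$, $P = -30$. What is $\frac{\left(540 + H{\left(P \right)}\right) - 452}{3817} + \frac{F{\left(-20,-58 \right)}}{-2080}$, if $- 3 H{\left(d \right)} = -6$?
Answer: $\frac{12447}{1984840} \approx 0.006271$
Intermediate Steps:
$H{\left(d \right)} = 2$ ($H{\left(d \right)} = \left(- \frac{1}{3}\right) \left(-6\right) = 2$)
$F{\left(Q,U \right)} = 36$ ($F{\left(Q,U \right)} = 23 + 13 = 36$)
$\frac{\left(540 + H{\left(P \right)}\right) - 452}{3817} + \frac{F{\left(-20,-58 \right)}}{-2080} = \frac{\left(540 + 2\right) - 452}{3817} + \frac{36}{-2080} = \left(542 - 452\right) \frac{1}{3817} + 36 \left(- \frac{1}{2080}\right) = 90 \cdot \frac{1}{3817} - \frac{9}{520} = \frac{90}{3817} - \frac{9}{520} = \frac{12447}{1984840}$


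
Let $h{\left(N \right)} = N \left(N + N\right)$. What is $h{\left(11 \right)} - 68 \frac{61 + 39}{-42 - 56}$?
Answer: $\frac{15258}{49} \approx 311.39$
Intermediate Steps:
$h{\left(N \right)} = 2 N^{2}$ ($h{\left(N \right)} = N 2 N = 2 N^{2}$)
$h{\left(11 \right)} - 68 \frac{61 + 39}{-42 - 56} = 2 \cdot 11^{2} - 68 \frac{61 + 39}{-42 - 56} = 2 \cdot 121 - 68 \frac{100}{-98} = 242 - 68 \cdot 100 \left(- \frac{1}{98}\right) = 242 - - \frac{3400}{49} = 242 + \frac{3400}{49} = \frac{15258}{49}$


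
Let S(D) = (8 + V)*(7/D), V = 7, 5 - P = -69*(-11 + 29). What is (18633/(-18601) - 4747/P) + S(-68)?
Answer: -10019854199/1577290396 ≈ -6.3526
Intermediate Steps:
P = 1247 (P = 5 - (-69)*(-11 + 29) = 5 - (-69)*18 = 5 - 1*(-1242) = 5 + 1242 = 1247)
S(D) = 105/D (S(D) = (8 + 7)*(7/D) = 15*(7/D) = 105/D)
(18633/(-18601) - 4747/P) + S(-68) = (18633/(-18601) - 4747/1247) + 105/(-68) = (18633*(-1/18601) - 4747*1/1247) + 105*(-1/68) = (-18633/18601 - 4747/1247) - 105/68 = -111534298/23195447 - 105/68 = -10019854199/1577290396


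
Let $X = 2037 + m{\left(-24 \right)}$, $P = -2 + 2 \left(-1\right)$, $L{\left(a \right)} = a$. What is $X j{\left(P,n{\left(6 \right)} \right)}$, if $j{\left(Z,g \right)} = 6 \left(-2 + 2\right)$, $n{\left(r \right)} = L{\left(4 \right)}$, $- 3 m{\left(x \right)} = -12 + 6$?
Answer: $0$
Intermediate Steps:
$m{\left(x \right)} = 2$ ($m{\left(x \right)} = - \frac{-12 + 6}{3} = \left(- \frac{1}{3}\right) \left(-6\right) = 2$)
$n{\left(r \right)} = 4$
$P = -4$ ($P = -2 - 2 = -4$)
$j{\left(Z,g \right)} = 0$ ($j{\left(Z,g \right)} = 6 \cdot 0 = 0$)
$X = 2039$ ($X = 2037 + 2 = 2039$)
$X j{\left(P,n{\left(6 \right)} \right)} = 2039 \cdot 0 = 0$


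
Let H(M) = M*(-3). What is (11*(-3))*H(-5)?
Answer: -495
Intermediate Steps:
H(M) = -3*M
(11*(-3))*H(-5) = (11*(-3))*(-3*(-5)) = -33*15 = -495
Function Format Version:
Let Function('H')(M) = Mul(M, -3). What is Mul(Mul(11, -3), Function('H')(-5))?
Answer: -495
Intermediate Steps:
Function('H')(M) = Mul(-3, M)
Mul(Mul(11, -3), Function('H')(-5)) = Mul(Mul(11, -3), Mul(-3, -5)) = Mul(-33, 15) = -495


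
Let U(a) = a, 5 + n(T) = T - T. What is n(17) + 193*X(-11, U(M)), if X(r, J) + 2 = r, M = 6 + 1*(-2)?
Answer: -2514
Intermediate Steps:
n(T) = -5 (n(T) = -5 + (T - T) = -5 + 0 = -5)
M = 4 (M = 6 - 2 = 4)
X(r, J) = -2 + r
n(17) + 193*X(-11, U(M)) = -5 + 193*(-2 - 11) = -5 + 193*(-13) = -5 - 2509 = -2514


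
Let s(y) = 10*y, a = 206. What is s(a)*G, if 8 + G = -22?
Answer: -61800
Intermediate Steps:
G = -30 (G = -8 - 22 = -30)
s(a)*G = (10*206)*(-30) = 2060*(-30) = -61800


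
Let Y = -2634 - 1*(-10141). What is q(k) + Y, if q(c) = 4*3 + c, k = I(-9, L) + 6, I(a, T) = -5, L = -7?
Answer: 7520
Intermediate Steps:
k = 1 (k = -5 + 6 = 1)
Y = 7507 (Y = -2634 + 10141 = 7507)
q(c) = 12 + c
q(k) + Y = (12 + 1) + 7507 = 13 + 7507 = 7520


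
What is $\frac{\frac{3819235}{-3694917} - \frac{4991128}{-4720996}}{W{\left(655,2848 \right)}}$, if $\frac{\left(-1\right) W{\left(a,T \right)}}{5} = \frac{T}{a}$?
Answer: $- \frac{13467145129849}{12419906124660384} \approx -0.0010843$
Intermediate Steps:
$W{\left(a,T \right)} = - \frac{5 T}{a}$ ($W{\left(a,T \right)} = - 5 \frac{T}{a} = - \frac{5 T}{a}$)
$\frac{\frac{3819235}{-3694917} - \frac{4991128}{-4720996}}{W{\left(655,2848 \right)}} = \frac{\frac{3819235}{-3694917} - \frac{4991128}{-4720996}}{\left(-5\right) 2848 \cdot \frac{1}{655}} = \frac{3819235 \left(- \frac{1}{3694917}\right) - - \frac{1247782}{1180249}}{\left(-5\right) 2848 \cdot \frac{1}{655}} = \frac{- \frac{3819235}{3694917} + \frac{1247782}{1180249}}{- \frac{2848}{131}} = \frac{102802634579}{4360922094333} \left(- \frac{131}{2848}\right) = - \frac{13467145129849}{12419906124660384}$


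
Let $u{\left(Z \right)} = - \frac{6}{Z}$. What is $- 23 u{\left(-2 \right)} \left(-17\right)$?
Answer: $1173$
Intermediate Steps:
$- 23 u{\left(-2 \right)} \left(-17\right) = - 23 \left(- \frac{6}{-2}\right) \left(-17\right) = - 23 \left(\left(-6\right) \left(- \frac{1}{2}\right)\right) \left(-17\right) = \left(-23\right) 3 \left(-17\right) = \left(-69\right) \left(-17\right) = 1173$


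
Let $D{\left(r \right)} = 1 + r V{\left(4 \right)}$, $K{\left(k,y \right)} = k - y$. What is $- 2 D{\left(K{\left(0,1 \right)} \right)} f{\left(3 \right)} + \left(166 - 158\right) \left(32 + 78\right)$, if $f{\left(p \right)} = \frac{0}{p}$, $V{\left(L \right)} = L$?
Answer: $880$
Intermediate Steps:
$D{\left(r \right)} = 1 + 4 r$ ($D{\left(r \right)} = 1 + r 4 = 1 + 4 r$)
$f{\left(p \right)} = 0$
$- 2 D{\left(K{\left(0,1 \right)} \right)} f{\left(3 \right)} + \left(166 - 158\right) \left(32 + 78\right) = - 2 \left(1 + 4 \left(0 - 1\right)\right) 0 + \left(166 - 158\right) \left(32 + 78\right) = - 2 \left(1 + 4 \left(0 - 1\right)\right) 0 + 8 \cdot 110 = - 2 \left(1 + 4 \left(-1\right)\right) 0 + 880 = - 2 \left(1 - 4\right) 0 + 880 = - 2 \left(\left(-3\right) 0\right) + 880 = \left(-2\right) 0 + 880 = 0 + 880 = 880$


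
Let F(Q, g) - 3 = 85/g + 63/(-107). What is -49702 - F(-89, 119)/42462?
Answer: -1580724299017/31804038 ≈ -49702.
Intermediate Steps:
F(Q, g) = 258/107 + 85/g (F(Q, g) = 3 + (85/g + 63/(-107)) = 3 + (85/g + 63*(-1/107)) = 3 + (85/g - 63/107) = 3 + (-63/107 + 85/g) = 258/107 + 85/g)
-49702 - F(-89, 119)/42462 = -49702 - (258/107 + 85/119)/42462 = -49702 - (258/107 + 85*(1/119))/42462 = -49702 - (258/107 + 5/7)/42462 = -49702 - 2341/(749*42462) = -49702 - 1*2341/31804038 = -49702 - 2341/31804038 = -1580724299017/31804038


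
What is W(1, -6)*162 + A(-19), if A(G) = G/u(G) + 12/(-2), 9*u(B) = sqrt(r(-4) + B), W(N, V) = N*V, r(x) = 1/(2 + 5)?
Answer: -978 + 57*I*sqrt(231)/22 ≈ -978.0 + 39.378*I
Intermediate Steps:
r(x) = 1/7
u(B) = sqrt(1/7 + B)/9
A(G) = -6 + 63*G/sqrt(7 + 49*G) (A(G) = G/((sqrt(7 + 49*G)/63)) + 12/(-2) = G*(63/sqrt(7 + 49*G)) + 12*(-1/2) = 63*G/sqrt(7 + 49*G) - 6 = -6 + 63*G/sqrt(7 + 49*G))
W(1, -6)*162 + A(-19) = (1*(-6))*162 + (-6 + 9*(-19)*sqrt(7)/sqrt(1 + 7*(-19))) = -6*162 + (-6 + 9*(-19)*sqrt(7)/sqrt(1 - 133)) = -972 + (-6 + 9*(-19)*sqrt(7)/sqrt(-132)) = -972 + (-6 + 9*(-19)*sqrt(7)*(-I*sqrt(33)/66)) = -972 + (-6 + 57*I*sqrt(231)/22) = -978 + 57*I*sqrt(231)/22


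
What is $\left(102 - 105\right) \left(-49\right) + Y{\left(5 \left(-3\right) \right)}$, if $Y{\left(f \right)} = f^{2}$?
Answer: $372$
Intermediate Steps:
$\left(102 - 105\right) \left(-49\right) + Y{\left(5 \left(-3\right) \right)} = \left(102 - 105\right) \left(-49\right) + \left(5 \left(-3\right)\right)^{2} = \left(-3\right) \left(-49\right) + \left(-15\right)^{2} = 147 + 225 = 372$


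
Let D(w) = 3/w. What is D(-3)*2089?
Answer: -2089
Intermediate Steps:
D(-3)*2089 = (3/(-3))*2089 = (3*(-⅓))*2089 = -1*2089 = -2089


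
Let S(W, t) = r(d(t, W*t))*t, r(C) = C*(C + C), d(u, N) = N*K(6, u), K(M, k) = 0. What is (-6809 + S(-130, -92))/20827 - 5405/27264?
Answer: -298210511/567827328 ≈ -0.52518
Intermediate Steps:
d(u, N) = 0 (d(u, N) = N*0 = 0)
r(C) = 2*C**2 (r(C) = C*(2*C) = 2*C**2)
S(W, t) = 0 (S(W, t) = (2*0**2)*t = (2*0)*t = 0*t = 0)
(-6809 + S(-130, -92))/20827 - 5405/27264 = (-6809 + 0)/20827 - 5405/27264 = -6809*1/20827 - 5405*1/27264 = -6809/20827 - 5405/27264 = -298210511/567827328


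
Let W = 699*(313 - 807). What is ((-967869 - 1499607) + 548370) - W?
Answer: -1573800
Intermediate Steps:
W = -345306 (W = 699*(-494) = -345306)
((-967869 - 1499607) + 548370) - W = ((-967869 - 1499607) + 548370) - 1*(-345306) = (-2467476 + 548370) + 345306 = -1919106 + 345306 = -1573800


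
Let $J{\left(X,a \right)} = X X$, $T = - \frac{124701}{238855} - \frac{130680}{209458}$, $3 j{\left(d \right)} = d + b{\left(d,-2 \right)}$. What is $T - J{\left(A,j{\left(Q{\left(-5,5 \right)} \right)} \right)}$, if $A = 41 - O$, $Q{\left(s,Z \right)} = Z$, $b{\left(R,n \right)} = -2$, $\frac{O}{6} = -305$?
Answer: $- \frac{87568721843130824}{25015045295} \approx -3.5006 \cdot 10^{6}$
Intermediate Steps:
$O = -1830$ ($O = 6 \left(-305\right) = -1830$)
$j{\left(d \right)} = - \frac{2}{3} + \frac{d}{3}$ ($j{\left(d \right)} = \frac{d - 2}{3} = \frac{-2 + d}{3} = - \frac{2}{3} + \frac{d}{3}$)
$A = 1871$ ($A = 41 - -1830 = 41 + 1830 = 1871$)
$T = - \frac{28666596729}{25015045295}$ ($T = \left(-124701\right) \frac{1}{238855} - \frac{65340}{104729} = - \frac{124701}{238855} - \frac{65340}{104729} = - \frac{28666596729}{25015045295} \approx -1.146$)
$J{\left(X,a \right)} = X^{2}$
$T - J{\left(A,j{\left(Q{\left(-5,5 \right)} \right)} \right)} = - \frac{28666596729}{25015045295} - 1871^{2} = - \frac{28666596729}{25015045295} - 3500641 = - \frac{87568721843130824}{25015045295}$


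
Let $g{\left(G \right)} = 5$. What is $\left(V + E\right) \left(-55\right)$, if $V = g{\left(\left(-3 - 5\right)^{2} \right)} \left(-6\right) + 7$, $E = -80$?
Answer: $5665$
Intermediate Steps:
$V = -23$ ($V = 5 \left(-6\right) + 7 = -30 + 7 = -23$)
$\left(V + E\right) \left(-55\right) = \left(-23 - 80\right) \left(-55\right) = \left(-103\right) \left(-55\right) = 5665$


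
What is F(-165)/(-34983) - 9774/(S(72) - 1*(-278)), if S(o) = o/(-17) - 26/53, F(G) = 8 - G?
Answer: -11850614527/331289010 ≈ -35.771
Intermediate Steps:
S(o) = -26/53 - o/17 (S(o) = o*(-1/17) - 26*1/53 = -o/17 - 26/53 = -26/53 - o/17)
F(-165)/(-34983) - 9774/(S(72) - 1*(-278)) = (8 - 1*(-165))/(-34983) - 9774/((-26/53 - 1/17*72) - 1*(-278)) = (8 + 165)*(-1/34983) - 9774/((-26/53 - 72/17) + 278) = 173*(-1/34983) - 9774/(-4258/901 + 278) = -173/34983 - 9774/246220/901 = -173/34983 - 9774*901/246220 = -173/34983 - 4403187/123110 = -11850614527/331289010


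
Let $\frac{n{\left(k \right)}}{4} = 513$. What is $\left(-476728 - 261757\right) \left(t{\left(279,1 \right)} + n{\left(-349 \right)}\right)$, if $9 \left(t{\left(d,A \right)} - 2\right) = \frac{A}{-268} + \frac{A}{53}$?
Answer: $- \frac{193907963991115}{127836} \approx -1.5168 \cdot 10^{9}$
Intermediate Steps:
$t{\left(d,A \right)} = 2 + \frac{215 A}{127836}$ ($t{\left(d,A \right)} = 2 + \frac{\frac{A}{-268} + \frac{A}{53}}{9} = 2 + \frac{A \left(- \frac{1}{268}\right) + A \frac{1}{53}}{9} = 2 + \frac{- \frac{A}{268} + \frac{A}{53}}{9} = 2 + \frac{\frac{215}{14204} A}{9} = 2 + \frac{215 A}{127836}$)
$n{\left(k \right)} = 2052$ ($n{\left(k \right)} = 4 \cdot 513 = 2052$)
$\left(-476728 - 261757\right) \left(t{\left(279,1 \right)} + n{\left(-349 \right)}\right) = \left(-476728 - 261757\right) \left(\left(2 + \frac{215}{127836} \cdot 1\right) + 2052\right) = \left(-476728 - 261757\right) \left(\left(2 + \frac{215}{127836}\right) + 2052\right) = - 738485 \left(\frac{255887}{127836} + 2052\right) = \left(-738485\right) \frac{262575359}{127836} = - \frac{193907963991115}{127836}$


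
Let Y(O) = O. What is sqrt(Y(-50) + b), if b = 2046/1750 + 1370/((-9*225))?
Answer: I*sqrt(122809295)/1575 ≈ 7.0361*I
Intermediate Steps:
b = 34913/70875 (b = 2046*(1/1750) + 1370/(-2025) = 1023/875 + 1370*(-1/2025) = 1023/875 - 274/405 = 34913/70875 ≈ 0.49260)
sqrt(Y(-50) + b) = sqrt(-50 + 34913/70875) = sqrt(-3508837/70875) = I*sqrt(122809295)/1575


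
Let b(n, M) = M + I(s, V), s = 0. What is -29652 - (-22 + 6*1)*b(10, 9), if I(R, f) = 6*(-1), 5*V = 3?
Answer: -29604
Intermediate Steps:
V = ⅗ (V = (⅕)*3 = ⅗ ≈ 0.60000)
I(R, f) = -6
b(n, M) = -6 + M (b(n, M) = M - 6 = -6 + M)
-29652 - (-22 + 6*1)*b(10, 9) = -29652 - (-22 + 6*1)*(-6 + 9) = -29652 - (-22 + 6)*3 = -29652 - (-16)*3 = -29652 - 1*(-48) = -29652 + 48 = -29604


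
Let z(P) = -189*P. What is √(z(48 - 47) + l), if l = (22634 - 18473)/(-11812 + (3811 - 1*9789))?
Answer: I*√6654391010/5930 ≈ 13.756*I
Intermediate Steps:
l = -1387/5930 (l = 4161/(-11812 + (3811 - 9789)) = 4161/(-11812 - 5978) = 4161/(-17790) = 4161*(-1/17790) = -1387/5930 ≈ -0.23390)
√(z(48 - 47) + l) = √(-189*(48 - 47) - 1387/5930) = √(-189*1 - 1387/5930) = √(-189 - 1387/5930) = √(-1122157/5930) = I*√6654391010/5930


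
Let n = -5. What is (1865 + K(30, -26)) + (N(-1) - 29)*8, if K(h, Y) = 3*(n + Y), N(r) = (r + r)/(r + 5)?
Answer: 1536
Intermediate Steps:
N(r) = 2*r/(5 + r) (N(r) = (2*r)/(5 + r) = 2*r/(5 + r))
K(h, Y) = -15 + 3*Y (K(h, Y) = 3*(-5 + Y) = -15 + 3*Y)
(1865 + K(30, -26)) + (N(-1) - 29)*8 = (1865 + (-15 + 3*(-26))) + (2*(-1)/(5 - 1) - 29)*8 = (1865 + (-15 - 78)) + (2*(-1)/4 - 29)*8 = (1865 - 93) + (2*(-1)*(1/4) - 29)*8 = 1772 + (-1/2 - 29)*8 = 1772 - 59/2*8 = 1772 - 236 = 1536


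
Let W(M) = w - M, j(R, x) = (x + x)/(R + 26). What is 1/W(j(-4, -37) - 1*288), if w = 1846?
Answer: 11/23511 ≈ 0.00046787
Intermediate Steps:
j(R, x) = 2*x/(26 + R) (j(R, x) = (2*x)/(26 + R) = 2*x/(26 + R))
W(M) = 1846 - M
1/W(j(-4, -37) - 1*288) = 1/(1846 - (2*(-37)/(26 - 4) - 1*288)) = 1/(1846 - (2*(-37)/22 - 288)) = 1/(1846 - (2*(-37)*(1/22) - 288)) = 1/(1846 - (-37/11 - 288)) = 1/(1846 - 1*(-3205/11)) = 1/(1846 + 3205/11) = 1/(23511/11) = 11/23511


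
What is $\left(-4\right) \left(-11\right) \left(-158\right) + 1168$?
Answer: $-5784$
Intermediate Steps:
$\left(-4\right) \left(-11\right) \left(-158\right) + 1168 = 44 \left(-158\right) + 1168 = -6952 + 1168 = -5784$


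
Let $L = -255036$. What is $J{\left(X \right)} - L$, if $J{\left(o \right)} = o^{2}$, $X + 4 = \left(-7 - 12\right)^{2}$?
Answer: $382485$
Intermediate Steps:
$X = 357$ ($X = -4 + \left(-7 - 12\right)^{2} = -4 + \left(-19\right)^{2} = -4 + 361 = 357$)
$J{\left(X \right)} - L = 357^{2} - -255036 = 127449 + 255036 = 382485$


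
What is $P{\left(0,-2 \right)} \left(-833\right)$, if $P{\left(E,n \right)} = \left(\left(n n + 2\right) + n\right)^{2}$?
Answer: $-13328$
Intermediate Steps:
$P{\left(E,n \right)} = \left(2 + n + n^{2}\right)^{2}$ ($P{\left(E,n \right)} = \left(\left(n^{2} + 2\right) + n\right)^{2} = \left(\left(2 + n^{2}\right) + n\right)^{2} = \left(2 + n + n^{2}\right)^{2}$)
$P{\left(0,-2 \right)} \left(-833\right) = \left(2 - 2 + \left(-2\right)^{2}\right)^{2} \left(-833\right) = \left(2 - 2 + 4\right)^{2} \left(-833\right) = 4^{2} \left(-833\right) = 16 \left(-833\right) = -13328$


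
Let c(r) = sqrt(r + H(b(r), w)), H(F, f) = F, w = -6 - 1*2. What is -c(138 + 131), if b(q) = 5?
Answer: -sqrt(274) ≈ -16.553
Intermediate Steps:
w = -8 (w = -6 - 2 = -8)
c(r) = sqrt(5 + r) (c(r) = sqrt(r + 5) = sqrt(5 + r))
-c(138 + 131) = -sqrt(5 + (138 + 131)) = -sqrt(5 + 269) = -sqrt(274)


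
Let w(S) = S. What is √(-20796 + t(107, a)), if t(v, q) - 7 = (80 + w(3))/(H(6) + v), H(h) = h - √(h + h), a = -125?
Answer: √(-2349074 + 41578*√3)/√(113 - 2*√3) ≈ 144.18*I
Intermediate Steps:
H(h) = h - √2*√h (H(h) = h - √(2*h) = h - √2*√h)
t(v, q) = 7 + 83/(6 + v - 2*√3) (t(v, q) = 7 + (80 + 3)/((6 - √2*√6) + v) = 7 + 83/((6 - 2*√3) + v) = 7 + 83/(6 + v - 2*√3))
√(-20796 + t(107, a)) = √(-20796 + (125 - 14*√3 + 7*107)/(6 + 107 - 2*√3)) = √(-20796 + (125 - 14*√3 + 749)/(113 - 2*√3)) = √(-20796 + (874 - 14*√3)/(113 - 2*√3))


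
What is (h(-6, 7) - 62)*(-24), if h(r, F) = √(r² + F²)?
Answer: 1488 - 24*√85 ≈ 1266.7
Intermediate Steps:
h(r, F) = √(F² + r²)
(h(-6, 7) - 62)*(-24) = (√(7² + (-6)²) - 62)*(-24) = (√(49 + 36) - 62)*(-24) = (√85 - 62)*(-24) = (-62 + √85)*(-24) = 1488 - 24*√85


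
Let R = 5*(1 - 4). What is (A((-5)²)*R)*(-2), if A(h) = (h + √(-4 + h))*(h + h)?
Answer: 37500 + 1500*√21 ≈ 44374.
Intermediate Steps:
A(h) = 2*h*(h + √(-4 + h)) (A(h) = (h + √(-4 + h))*(2*h) = 2*h*(h + √(-4 + h)))
R = -15 (R = 5*(-3) = -15)
(A((-5)²)*R)*(-2) = ((2*(-5)²*((-5)² + √(-4 + (-5)²)))*(-15))*(-2) = ((2*25*(25 + √(-4 + 25)))*(-15))*(-2) = ((2*25*(25 + √21))*(-15))*(-2) = ((1250 + 50*√21)*(-15))*(-2) = (-18750 - 750*√21)*(-2) = 37500 + 1500*√21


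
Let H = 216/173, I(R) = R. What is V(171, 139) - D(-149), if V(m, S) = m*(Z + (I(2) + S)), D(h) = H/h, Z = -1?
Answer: 617101596/25777 ≈ 23940.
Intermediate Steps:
H = 216/173 (H = 216*(1/173) = 216/173 ≈ 1.2486)
D(h) = 216/(173*h)
V(m, S) = m*(1 + S) (V(m, S) = m*(-1 + (2 + S)) = m*(1 + S))
V(171, 139) - D(-149) = 171*(1 + 139) - 216/(173*(-149)) = 171*140 - 216*(-1)/(173*149) = 23940 - 1*(-216/25777) = 23940 + 216/25777 = 617101596/25777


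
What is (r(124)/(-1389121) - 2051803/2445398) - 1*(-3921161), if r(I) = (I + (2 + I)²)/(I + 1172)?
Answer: 1078919965692436487275/275153250927798 ≈ 3.9212e+6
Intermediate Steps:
r(I) = (I + (2 + I)²)/(1172 + I)
(r(124)/(-1389121) - 2051803/2445398) - 1*(-3921161) = (((124 + (2 + 124)²)/(1172 + 124))/(-1389121) - 2051803/2445398) - 1*(-3921161) = (((124 + 126²)/1296)*(-1/1389121) - 2051803*1/2445398) + 3921161 = (((124 + 15876)/1296)*(-1/1389121) - 2051803/2445398) + 3921161 = (((1/1296)*16000)*(-1/1389121) - 2051803/2445398) + 3921161 = ((1000/81)*(-1/1389121) - 2051803/2445398) + 3921161 = (-1000/112518801 - 2051803/2445398) + 3921161 = -230868858846203/275153250927798 + 3921161 = 1078919965692436487275/275153250927798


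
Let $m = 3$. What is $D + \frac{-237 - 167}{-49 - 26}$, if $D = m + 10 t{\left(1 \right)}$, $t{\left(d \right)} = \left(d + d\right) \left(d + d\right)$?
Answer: $\frac{3629}{75} \approx 48.387$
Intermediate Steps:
$t{\left(d \right)} = 4 d^{2}$ ($t{\left(d \right)} = 2 d 2 d = 4 d^{2}$)
$D = 43$ ($D = 3 + 10 \cdot 4 \cdot 1^{2} = 3 + 10 \cdot 4 \cdot 1 = 3 + 10 \cdot 4 = 3 + 40 = 43$)
$D + \frac{-237 - 167}{-49 - 26} = 43 + \frac{-237 - 167}{-49 - 26} = 43 - \frac{404}{-75} = 43 - - \frac{404}{75} = 43 + \frac{404}{75} = \frac{3629}{75}$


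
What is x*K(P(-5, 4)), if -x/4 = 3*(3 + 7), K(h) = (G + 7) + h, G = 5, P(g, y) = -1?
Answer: -1320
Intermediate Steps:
K(h) = 12 + h (K(h) = (5 + 7) + h = 12 + h)
x = -120 (x = -12*(3 + 7) = -12*10 = -4*30 = -120)
x*K(P(-5, 4)) = -120*(12 - 1) = -120*11 = -1320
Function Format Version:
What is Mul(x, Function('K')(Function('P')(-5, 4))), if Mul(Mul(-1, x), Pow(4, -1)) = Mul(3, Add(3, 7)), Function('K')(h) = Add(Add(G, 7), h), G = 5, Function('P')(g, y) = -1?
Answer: -1320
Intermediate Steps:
Function('K')(h) = Add(12, h) (Function('K')(h) = Add(Add(5, 7), h) = Add(12, h))
x = -120 (x = Mul(-4, Mul(3, Add(3, 7))) = Mul(-4, Mul(3, 10)) = Mul(-4, 30) = -120)
Mul(x, Function('K')(Function('P')(-5, 4))) = Mul(-120, Add(12, -1)) = Mul(-120, 11) = -1320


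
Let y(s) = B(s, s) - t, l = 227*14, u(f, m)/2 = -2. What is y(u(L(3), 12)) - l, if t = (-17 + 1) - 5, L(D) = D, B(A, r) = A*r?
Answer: -3141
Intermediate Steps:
u(f, m) = -4 (u(f, m) = 2*(-2) = -4)
l = 3178
t = -21 (t = -16 - 5 = -21)
y(s) = 21 + s² (y(s) = s*s - 1*(-21) = s² + 21 = 21 + s²)
y(u(L(3), 12)) - l = (21 + (-4)²) - 1*3178 = (21 + 16) - 3178 = 37 - 3178 = -3141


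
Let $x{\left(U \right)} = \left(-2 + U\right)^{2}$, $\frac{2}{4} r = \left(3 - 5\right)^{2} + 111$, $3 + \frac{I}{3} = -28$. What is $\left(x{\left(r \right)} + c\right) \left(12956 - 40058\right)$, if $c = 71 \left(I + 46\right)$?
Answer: $-1318430994$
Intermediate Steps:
$I = -93$ ($I = -9 + 3 \left(-28\right) = -9 - 84 = -93$)
$c = -3337$ ($c = 71 \left(-93 + 46\right) = 71 \left(-47\right) = -3337$)
$r = 230$ ($r = 2 \left(\left(3 - 5\right)^{2} + 111\right) = 2 \left(\left(-2\right)^{2} + 111\right) = 2 \left(4 + 111\right) = 2 \cdot 115 = 230$)
$\left(x{\left(r \right)} + c\right) \left(12956 - 40058\right) = \left(\left(-2 + 230\right)^{2} - 3337\right) \left(12956 - 40058\right) = \left(228^{2} - 3337\right) \left(-27102\right) = \left(51984 - 3337\right) \left(-27102\right) = 48647 \left(-27102\right) = -1318430994$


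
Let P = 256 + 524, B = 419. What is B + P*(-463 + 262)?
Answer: -156361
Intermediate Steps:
P = 780
B + P*(-463 + 262) = 419 + 780*(-463 + 262) = 419 + 780*(-201) = 419 - 156780 = -156361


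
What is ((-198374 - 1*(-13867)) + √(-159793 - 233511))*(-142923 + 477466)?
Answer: -61725525301 + 669086*I*√98326 ≈ -6.1726e+10 + 2.0981e+8*I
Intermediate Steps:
((-198374 - 1*(-13867)) + √(-159793 - 233511))*(-142923 + 477466) = ((-198374 + 13867) + √(-393304))*334543 = (-184507 + 2*I*√98326)*334543 = -61725525301 + 669086*I*√98326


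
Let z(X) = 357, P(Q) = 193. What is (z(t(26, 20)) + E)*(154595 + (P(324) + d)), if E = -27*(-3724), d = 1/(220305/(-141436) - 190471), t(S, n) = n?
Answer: 22145666399119620840/1417877719 ≈ 1.5619e+10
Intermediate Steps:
d = -7444/1417877719 (d = 1/(220305*(-1/141436) - 190471) = 1/(-11595/7444 - 190471) = 1/(-1417877719/7444) = -7444/1417877719 ≈ -5.2501e-6)
E = 100548
(z(t(26, 20)) + E)*(154595 + (P(324) + d)) = (357 + 100548)*(154595 + (193 - 7444/1417877719)) = 100905*(154595 + 273650392323/1417877719) = 100905*(219470456361128/1417877719) = 22145666399119620840/1417877719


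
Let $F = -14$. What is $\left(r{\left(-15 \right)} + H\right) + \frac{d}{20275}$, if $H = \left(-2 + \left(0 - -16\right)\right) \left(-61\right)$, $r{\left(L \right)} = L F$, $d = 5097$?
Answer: $- \frac{13052003}{20275} \approx -643.75$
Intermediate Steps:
$r{\left(L \right)} = - 14 L$ ($r{\left(L \right)} = L \left(-14\right) = - 14 L$)
$H = -854$ ($H = \left(-2 + \left(0 + 16\right)\right) \left(-61\right) = \left(-2 + 16\right) \left(-61\right) = 14 \left(-61\right) = -854$)
$\left(r{\left(-15 \right)} + H\right) + \frac{d}{20275} = \left(\left(-14\right) \left(-15\right) - 854\right) + \frac{5097}{20275} = \left(210 - 854\right) + 5097 \cdot \frac{1}{20275} = -644 + \frac{5097}{20275} = - \frac{13052003}{20275}$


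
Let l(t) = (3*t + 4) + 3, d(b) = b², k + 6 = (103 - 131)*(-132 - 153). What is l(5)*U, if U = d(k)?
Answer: 1398862872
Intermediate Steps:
k = 7974 (k = -6 + (103 - 131)*(-132 - 153) = -6 - 28*(-285) = -6 + 7980 = 7974)
U = 63584676 (U = 7974² = 63584676)
l(t) = 7 + 3*t (l(t) = (4 + 3*t) + 3 = 7 + 3*t)
l(5)*U = (7 + 3*5)*63584676 = (7 + 15)*63584676 = 22*63584676 = 1398862872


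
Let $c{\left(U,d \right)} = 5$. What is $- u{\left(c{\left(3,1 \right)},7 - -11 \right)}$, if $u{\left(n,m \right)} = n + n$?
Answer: $-10$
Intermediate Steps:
$u{\left(n,m \right)} = 2 n$
$- u{\left(c{\left(3,1 \right)},7 - -11 \right)} = - 2 \cdot 5 = \left(-1\right) 10 = -10$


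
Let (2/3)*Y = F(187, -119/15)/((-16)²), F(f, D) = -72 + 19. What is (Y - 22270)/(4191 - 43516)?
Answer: 11402399/20134400 ≈ 0.56631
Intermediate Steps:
F(f, D) = -53
Y = -159/512 (Y = 3*(-53/((-16)²))/2 = 3*(-53/256)/2 = 3*(-53*1/256)/2 = (3/2)*(-53/256) = -159/512 ≈ -0.31055)
(Y - 22270)/(4191 - 43516) = (-159/512 - 22270)/(4191 - 43516) = -11402399/512/(-39325) = -11402399/512*(-1/39325) = 11402399/20134400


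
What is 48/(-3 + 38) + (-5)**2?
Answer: 923/35 ≈ 26.371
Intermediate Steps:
48/(-3 + 38) + (-5)**2 = 48/35 + 25 = 923/35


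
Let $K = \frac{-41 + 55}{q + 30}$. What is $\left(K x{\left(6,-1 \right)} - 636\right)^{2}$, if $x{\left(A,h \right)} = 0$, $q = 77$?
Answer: $404496$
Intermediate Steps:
$K = \frac{14}{107}$ ($K = \frac{-41 + 55}{77 + 30} = \frac{14}{107} \approx 0.13084$)
$\left(K x{\left(6,-1 \right)} - 636\right)^{2} = \left(\frac{14}{107} \cdot 0 - 636\right)^{2} = \left(0 - 636\right)^{2} = \left(-636\right)^{2} = 404496$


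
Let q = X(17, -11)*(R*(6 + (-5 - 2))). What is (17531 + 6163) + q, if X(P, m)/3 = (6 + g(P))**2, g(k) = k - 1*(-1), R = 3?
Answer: 18510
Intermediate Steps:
g(k) = 1 + k (g(k) = k + 1 = 1 + k)
X(P, m) = 3*(7 + P)**2 (X(P, m) = 3*(6 + (1 + P))**2 = 3*(7 + P)**2)
q = -5184 (q = (3*(7 + 17)**2)*(3*(6 + (-5 - 2))) = (3*24**2)*(3*(6 - 7)) = (3*576)*(3*(-1)) = 1728*(-3) = -5184)
(17531 + 6163) + q = (17531 + 6163) - 5184 = 23694 - 5184 = 18510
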